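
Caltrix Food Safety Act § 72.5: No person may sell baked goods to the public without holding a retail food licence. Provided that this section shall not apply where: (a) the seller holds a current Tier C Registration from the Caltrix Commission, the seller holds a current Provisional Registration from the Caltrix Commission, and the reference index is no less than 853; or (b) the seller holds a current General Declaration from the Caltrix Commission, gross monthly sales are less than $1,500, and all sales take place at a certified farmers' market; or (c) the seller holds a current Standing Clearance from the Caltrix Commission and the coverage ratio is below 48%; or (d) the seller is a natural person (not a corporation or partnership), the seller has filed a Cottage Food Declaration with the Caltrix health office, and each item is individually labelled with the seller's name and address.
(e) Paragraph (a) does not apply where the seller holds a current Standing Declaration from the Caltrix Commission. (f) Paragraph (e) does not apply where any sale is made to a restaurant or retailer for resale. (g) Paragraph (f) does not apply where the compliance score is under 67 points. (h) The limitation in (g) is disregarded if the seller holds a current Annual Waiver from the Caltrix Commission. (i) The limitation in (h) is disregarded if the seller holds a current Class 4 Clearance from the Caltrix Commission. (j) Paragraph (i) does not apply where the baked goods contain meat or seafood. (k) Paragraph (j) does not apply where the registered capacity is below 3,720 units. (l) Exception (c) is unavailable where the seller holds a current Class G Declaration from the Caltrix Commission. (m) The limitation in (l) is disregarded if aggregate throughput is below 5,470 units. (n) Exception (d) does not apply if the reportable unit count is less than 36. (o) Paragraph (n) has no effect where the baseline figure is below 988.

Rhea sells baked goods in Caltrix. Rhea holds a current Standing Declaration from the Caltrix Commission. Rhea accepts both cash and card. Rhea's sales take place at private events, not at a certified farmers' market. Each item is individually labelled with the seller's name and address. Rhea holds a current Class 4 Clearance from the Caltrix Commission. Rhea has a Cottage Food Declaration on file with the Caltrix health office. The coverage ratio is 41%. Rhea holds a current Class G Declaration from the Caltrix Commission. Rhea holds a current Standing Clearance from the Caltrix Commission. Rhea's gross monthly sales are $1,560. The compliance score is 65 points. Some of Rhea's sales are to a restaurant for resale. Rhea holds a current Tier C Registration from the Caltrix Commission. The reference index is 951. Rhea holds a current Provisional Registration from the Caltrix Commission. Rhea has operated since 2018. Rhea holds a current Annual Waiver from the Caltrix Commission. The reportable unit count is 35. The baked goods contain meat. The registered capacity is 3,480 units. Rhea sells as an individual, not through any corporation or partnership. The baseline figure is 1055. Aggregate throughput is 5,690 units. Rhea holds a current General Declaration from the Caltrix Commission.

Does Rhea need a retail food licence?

Yes — Rhea must hold a retail food licence.

Exception (a) is satisfied on its face — a current Tier C Registration is held; a current Provisional Registration is held; the reference index is 951, meeting the 853 threshold. However, paragraphs (e)–(k) must be considered: (e) is triggered — a current Standing Declaration is held. (f) is triggered (some sales are to a restaurant for resale), but yields to (g): (g) operates — the compliance score is 65 points, under the 67 points limit. (h) would limit (g) — a current Annual Waiver is held — but (i) sets (h) aside: (i) operates — a current Class 4 Clearance is held. (j) would limit (i) — the baked goods contain meat — but (k) sets (j) aside: (k) operates — the registered capacity is 3,480 units, below the 3,720 units limit. So (a) is unavailable.
Exception (b) fails — gross monthly sales are $1,560, not less than $1,500.
Exception (c) is satisfied on its face — a current Standing Clearance is held; the coverage ratio is 41%, below the 48% limit. Turning to paragraphs (l)–(m): (l) operates against (c): a current Class G Declaration is held. (m) does not operate here (aggregate throughput is 5,690 units, not below 5,470 units), so (l) stands. (c) is therefore removed.
Exception (d) is satisfied on its face — the seller is a natural person; a Cottage Food Declaration is on file; items are individually labelled. Turning to paragraphs (n)–(o): (n) is triggered — the reportable unit count is 35, less than the 36 limit. (o) is not triggered (the baseline figure is 1,055, not below 988), so (n) stands. (d) is therefore removed.
Every exception is unavailable, so the rule governs.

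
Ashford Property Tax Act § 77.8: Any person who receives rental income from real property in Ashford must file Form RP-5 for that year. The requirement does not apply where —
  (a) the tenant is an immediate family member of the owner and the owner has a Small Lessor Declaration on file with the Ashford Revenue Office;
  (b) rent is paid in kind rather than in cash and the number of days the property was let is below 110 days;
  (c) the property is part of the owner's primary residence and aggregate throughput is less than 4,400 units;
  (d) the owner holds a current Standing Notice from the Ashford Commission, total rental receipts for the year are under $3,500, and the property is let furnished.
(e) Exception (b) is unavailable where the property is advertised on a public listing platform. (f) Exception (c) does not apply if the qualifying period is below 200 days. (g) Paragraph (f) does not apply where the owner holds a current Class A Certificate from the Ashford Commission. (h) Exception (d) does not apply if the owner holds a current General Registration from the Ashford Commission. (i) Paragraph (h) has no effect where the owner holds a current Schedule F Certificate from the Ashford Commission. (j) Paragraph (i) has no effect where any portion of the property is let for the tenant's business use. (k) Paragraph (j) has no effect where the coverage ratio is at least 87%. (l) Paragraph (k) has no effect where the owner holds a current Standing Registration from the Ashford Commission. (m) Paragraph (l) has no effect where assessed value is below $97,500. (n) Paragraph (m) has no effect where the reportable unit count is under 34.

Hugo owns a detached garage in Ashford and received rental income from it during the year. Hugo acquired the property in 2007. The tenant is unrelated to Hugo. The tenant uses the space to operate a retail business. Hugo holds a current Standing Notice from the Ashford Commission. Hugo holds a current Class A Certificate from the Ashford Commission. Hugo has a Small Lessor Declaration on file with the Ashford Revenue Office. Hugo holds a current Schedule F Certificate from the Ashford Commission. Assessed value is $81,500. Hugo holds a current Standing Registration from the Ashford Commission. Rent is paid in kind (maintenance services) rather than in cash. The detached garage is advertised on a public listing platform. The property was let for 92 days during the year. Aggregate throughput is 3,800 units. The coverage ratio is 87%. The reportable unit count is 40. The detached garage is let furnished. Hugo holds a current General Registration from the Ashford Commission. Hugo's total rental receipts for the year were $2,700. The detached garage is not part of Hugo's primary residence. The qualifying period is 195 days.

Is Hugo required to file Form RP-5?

No — exception (d) applies; Hugo is not required to file Form RP-5.

Exception (a) requires that the tenant is an immediate family member of the owner; but the tenant is unrelated to the owner, so (a) is unavailable.
Exception (b) is satisfied on its face — rent is paid in kind; the number of days the property was let is 92 days, below the 110 days limit. But applying paragraph (e): (e) is triggered — the property is publicly advertised. (b) is therefore removed.
Exception (c) does not apply: the detached garage is not part of the primary residence.
Exception (d): a current Standing Notice is held; total rental receipts for the year are $2,700, under the $3,500 limit; the property is let furnished — every condition holds. As to paragraphs (h)–(n): (h) would limit (d) — a current General Registration is held — but (i) sets (h) aside: (i) is triggered — a current Schedule F Certificate is held. (j) operates (the space is let for business use), but is itself disapplied by (k): (k) operates against (j): the coverage ratio is 87%, meeting the 87% threshold. (l) is triggered (a current Standing Registration is held), but yields to (m): (m) is engaged — assessed value is $81,500, below the $97,500 limit. (n), which would lift (m), is inapplicable — the reportable unit count is 40, not under 34. (d) remains available.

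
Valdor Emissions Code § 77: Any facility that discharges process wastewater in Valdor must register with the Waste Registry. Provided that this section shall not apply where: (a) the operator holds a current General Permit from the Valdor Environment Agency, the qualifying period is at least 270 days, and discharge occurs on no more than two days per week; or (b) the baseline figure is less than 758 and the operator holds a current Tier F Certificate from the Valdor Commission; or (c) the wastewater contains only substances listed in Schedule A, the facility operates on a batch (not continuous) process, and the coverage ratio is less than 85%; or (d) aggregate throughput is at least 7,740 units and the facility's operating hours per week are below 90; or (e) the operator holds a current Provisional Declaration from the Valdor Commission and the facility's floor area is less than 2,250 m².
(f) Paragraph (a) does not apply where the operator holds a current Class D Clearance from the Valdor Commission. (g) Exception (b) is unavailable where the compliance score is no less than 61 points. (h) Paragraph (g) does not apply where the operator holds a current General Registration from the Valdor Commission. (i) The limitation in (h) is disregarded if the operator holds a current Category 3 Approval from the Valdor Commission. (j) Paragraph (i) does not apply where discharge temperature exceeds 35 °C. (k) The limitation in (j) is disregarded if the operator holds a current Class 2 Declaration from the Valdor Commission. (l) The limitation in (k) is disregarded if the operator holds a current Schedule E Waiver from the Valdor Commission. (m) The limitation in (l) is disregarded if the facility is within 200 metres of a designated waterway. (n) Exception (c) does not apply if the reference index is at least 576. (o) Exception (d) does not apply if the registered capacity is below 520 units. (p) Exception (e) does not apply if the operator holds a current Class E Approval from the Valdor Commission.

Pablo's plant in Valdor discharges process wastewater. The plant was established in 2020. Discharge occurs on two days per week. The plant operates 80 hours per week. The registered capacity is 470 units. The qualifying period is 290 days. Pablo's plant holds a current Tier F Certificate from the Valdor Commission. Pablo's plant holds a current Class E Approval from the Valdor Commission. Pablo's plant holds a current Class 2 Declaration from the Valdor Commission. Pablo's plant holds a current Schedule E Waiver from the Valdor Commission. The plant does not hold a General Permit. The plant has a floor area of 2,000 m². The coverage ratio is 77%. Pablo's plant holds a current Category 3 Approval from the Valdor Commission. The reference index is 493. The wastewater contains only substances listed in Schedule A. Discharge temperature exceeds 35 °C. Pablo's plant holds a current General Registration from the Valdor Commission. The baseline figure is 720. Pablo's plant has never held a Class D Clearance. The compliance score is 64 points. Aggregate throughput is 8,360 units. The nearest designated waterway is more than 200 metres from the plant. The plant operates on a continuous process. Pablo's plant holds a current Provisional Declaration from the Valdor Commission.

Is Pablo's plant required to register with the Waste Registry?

No — exception (b) applies; Pablo's plant is not required to register with the Waste Registry.

Exception (a) fails — no General Permit is held.
All of (b)'s requirements are met (the baseline figure is 720, less than the 758 limit; a current Tier F Certificate is held). Under paragraphs (g)–(m): (g) applies (the compliance score is 64 points, meeting the 61 points threshold), but is itself disapplied by (h): (h) operates — a current General Registration is held. (i) is triggered (a current Category 3 Approval is held), but is displaced by (j): (j) is engaged — discharge temperature exceeds 35 °C. (k) would limit (j) — a current Class 2 Declaration is held — but (l) sets (k) aside: (l) operates against (k): a current Schedule E Waiver is held. (m), which would lift (l), is not engaged — the plant is more than 200 m from any designated waterway. So (b) applies.
Exception (c) fails — the facility operates on a continuous process.
All of (d)'s requirements are met (aggregate throughput is 8,360 units, meeting the 7,740 units threshold; the facility's operating hours per week are 80, below the 90 limit). But applying paragraph (o): (o) operates against (d): the registered capacity is 470 units, below the 520 units limit. So (d) is unavailable.
Exception (e)'s conditions are all satisfied: a current Provisional Declaration is held; the facility's floor area is 2,000 m², less than the 2,250 m² limit. However, paragraph (p) must be considered: (p) operates against (e): a current Class E Approval is held. So (e) is unavailable.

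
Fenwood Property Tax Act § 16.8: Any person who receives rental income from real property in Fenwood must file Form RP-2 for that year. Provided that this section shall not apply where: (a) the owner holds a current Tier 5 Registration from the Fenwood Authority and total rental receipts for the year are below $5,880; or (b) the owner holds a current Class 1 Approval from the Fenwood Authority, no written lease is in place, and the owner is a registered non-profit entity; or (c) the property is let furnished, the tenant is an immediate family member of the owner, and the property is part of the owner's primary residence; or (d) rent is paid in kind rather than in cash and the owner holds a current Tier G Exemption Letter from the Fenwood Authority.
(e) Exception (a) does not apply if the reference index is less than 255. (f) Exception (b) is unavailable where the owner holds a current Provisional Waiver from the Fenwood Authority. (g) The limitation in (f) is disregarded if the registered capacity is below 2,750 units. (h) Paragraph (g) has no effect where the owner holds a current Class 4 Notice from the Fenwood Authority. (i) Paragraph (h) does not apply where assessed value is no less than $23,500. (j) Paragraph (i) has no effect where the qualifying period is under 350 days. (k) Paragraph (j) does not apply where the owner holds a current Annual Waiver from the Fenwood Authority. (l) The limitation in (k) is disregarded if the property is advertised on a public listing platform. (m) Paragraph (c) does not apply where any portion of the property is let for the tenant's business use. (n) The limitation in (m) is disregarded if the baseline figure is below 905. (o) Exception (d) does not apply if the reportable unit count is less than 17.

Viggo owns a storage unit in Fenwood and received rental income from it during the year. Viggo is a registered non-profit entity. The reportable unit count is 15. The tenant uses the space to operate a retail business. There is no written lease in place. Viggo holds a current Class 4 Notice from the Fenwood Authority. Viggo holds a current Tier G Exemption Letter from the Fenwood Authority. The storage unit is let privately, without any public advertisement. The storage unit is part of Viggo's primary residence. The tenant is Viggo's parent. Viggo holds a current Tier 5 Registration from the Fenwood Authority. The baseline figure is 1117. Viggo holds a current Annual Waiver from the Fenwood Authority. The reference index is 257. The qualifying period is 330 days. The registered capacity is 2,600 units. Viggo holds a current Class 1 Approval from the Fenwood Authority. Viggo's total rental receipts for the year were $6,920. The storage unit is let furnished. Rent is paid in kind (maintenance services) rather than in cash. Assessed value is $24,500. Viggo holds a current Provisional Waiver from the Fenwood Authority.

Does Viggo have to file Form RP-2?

Exception (a) fails — total rental receipts for the year are $6,920, not below $5,880.
Exception (b)'s conditions are all satisfied: a current Class 1 Approval is held; there is no written lease; Viggo is a registered non-profit. As to paragraphs (f)–(l): (f) applies (a current Provisional Waiver is held), but is set aside by (g): (g) is engaged — the registered capacity is 2,600 units, below the 2,750 units limit. (h) operates (a current Class 4 Notice is held), but is set aside by (i): (i) operates against (h): assessed value is $24,500, meeting the $23,500 threshold. (j) is engaged (the qualifying period is 330 days, under the 350 days limit), but is displaced by (k): (k) operates against (j): a current Annual Waiver is held. (l) does not operate here (the property is let privately without advertisement), so (k) stands. Exception (b) stands.
All of (c)'s requirements are met (the property is let furnished; the tenant is an immediate family member; the storage unit is part of the primary residence). But: (m) is triggered — the space is let for business use. (n), which would lift (m), is not engaged — the baseline figure is 1,117, not below 905. (c) is therefore removed.
Exception (d) is satisfied on its face — rent is paid in kind; a current Tier G Exemption Letter is held. Turning to paragraph (o): (o) operates against (d): the reportable unit count is 15, less than the 17 limit. (d) is therefore removed.

No — exception (b) applies; Viggo is not required to file Form RP-2.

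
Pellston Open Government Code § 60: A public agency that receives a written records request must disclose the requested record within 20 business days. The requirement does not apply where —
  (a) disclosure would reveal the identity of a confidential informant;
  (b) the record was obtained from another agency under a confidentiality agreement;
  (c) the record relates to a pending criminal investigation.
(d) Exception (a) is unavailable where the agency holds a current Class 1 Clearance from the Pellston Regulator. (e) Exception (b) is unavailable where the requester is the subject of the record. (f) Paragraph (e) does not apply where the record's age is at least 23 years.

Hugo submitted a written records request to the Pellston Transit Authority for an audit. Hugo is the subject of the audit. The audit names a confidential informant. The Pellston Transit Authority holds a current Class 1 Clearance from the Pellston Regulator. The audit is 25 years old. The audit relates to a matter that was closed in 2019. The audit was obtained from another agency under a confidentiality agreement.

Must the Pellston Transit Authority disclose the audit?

No — exception (b) applies; the Pellston Transit Authority is not required to disclose the audit.

All of (a)'s requirements are met (the audit names a confidential informant). But: (d) operates against (a): a current Class 1 Clearance is held. So (a) is unavailable.
Exception (b): the audit was obtained under a confidentiality agreement — every condition holds. Considering the limiting provisions: (e) applies (Hugo is the subject of the audit), but is itself disapplied by (f): (f) operates — the record's age is 25 years, meeting the 23 years threshold. So (b) applies.
Exception (c) fails — the audit relates to a closed matter.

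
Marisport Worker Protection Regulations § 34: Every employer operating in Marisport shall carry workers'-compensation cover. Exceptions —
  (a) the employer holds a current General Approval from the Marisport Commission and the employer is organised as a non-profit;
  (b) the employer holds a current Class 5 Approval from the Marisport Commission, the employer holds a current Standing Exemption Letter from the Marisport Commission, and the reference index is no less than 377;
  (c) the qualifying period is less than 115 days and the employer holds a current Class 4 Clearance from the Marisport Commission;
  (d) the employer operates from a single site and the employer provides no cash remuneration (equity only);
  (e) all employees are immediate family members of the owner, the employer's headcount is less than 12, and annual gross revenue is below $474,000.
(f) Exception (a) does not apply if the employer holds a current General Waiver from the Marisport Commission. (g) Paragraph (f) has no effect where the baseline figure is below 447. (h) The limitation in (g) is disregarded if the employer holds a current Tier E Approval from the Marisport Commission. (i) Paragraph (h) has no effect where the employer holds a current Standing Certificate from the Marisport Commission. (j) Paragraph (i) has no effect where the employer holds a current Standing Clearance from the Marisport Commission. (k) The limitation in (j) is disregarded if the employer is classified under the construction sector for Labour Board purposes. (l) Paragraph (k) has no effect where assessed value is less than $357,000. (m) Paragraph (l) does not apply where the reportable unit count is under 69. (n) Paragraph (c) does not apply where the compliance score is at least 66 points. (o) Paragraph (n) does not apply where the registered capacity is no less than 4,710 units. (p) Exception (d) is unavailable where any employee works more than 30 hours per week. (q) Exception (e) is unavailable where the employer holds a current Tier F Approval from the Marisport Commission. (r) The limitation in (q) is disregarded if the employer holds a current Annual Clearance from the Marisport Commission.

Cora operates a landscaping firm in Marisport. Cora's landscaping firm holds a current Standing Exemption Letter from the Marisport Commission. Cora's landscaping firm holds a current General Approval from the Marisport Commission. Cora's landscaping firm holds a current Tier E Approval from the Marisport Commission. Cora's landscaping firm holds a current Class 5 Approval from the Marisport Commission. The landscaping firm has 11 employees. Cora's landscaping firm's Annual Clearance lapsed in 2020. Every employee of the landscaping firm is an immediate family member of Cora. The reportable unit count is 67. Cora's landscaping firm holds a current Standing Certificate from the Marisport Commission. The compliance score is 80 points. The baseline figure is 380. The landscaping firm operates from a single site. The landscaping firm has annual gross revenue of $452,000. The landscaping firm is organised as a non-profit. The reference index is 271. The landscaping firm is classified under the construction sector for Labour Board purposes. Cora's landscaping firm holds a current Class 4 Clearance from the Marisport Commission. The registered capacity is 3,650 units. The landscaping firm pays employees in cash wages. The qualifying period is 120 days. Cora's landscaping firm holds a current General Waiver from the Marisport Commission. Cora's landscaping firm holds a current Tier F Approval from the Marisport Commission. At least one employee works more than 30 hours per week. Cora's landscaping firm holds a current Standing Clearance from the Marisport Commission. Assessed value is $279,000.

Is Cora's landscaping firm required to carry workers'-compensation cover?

No — exception (a) applies; Cora's landscaping firm is not required to carry workers'-compensation cover.

All of (a)'s requirements are met (a current General Approval is held; the employer is a non-profit). Under paragraphs (f)–(m): (f) is triggered (a current General Waiver is held), but is itself disapplied by (g): (g) is triggered — the baseline figure is 380, below the 447 limit. (h) would limit (g) — a current Tier E Approval is held — but (i) sets (h) aside: (i) operates — a current Standing Certificate is held. (j) would limit (i) — a current Standing Clearance is held — but (k) sets (j) aside: (k) operates against (j): the landscaping firm is classified under the construction sector. (l) would limit (k) — assessed value is $279,000, less than the $357,000 limit — but (m) sets (l) aside: (m) operates — the reportable unit count is 67, under the 69 limit. So (a) applies.
Exception (b) fails — the reference index is 271, short of 377.
Exception (c) requires that the qualifying period is less than 115 days; but the qualifying period is 120 days, not less than 115 days, so (c) is unavailable.
Exception (d) does not apply: employees are paid cash wages.
Exception (e) is satisfied on its face — every employee is an immediate family member; the employer's headcount is 11, less than the 12 limit; annual gross revenue is $452,000, below the $474,000 limit. But: (q) is engaged — a current Tier F Approval is held. (r), which would lift (q), does not operate here — there is no Annual Clearance in force. So (e) is unavailable.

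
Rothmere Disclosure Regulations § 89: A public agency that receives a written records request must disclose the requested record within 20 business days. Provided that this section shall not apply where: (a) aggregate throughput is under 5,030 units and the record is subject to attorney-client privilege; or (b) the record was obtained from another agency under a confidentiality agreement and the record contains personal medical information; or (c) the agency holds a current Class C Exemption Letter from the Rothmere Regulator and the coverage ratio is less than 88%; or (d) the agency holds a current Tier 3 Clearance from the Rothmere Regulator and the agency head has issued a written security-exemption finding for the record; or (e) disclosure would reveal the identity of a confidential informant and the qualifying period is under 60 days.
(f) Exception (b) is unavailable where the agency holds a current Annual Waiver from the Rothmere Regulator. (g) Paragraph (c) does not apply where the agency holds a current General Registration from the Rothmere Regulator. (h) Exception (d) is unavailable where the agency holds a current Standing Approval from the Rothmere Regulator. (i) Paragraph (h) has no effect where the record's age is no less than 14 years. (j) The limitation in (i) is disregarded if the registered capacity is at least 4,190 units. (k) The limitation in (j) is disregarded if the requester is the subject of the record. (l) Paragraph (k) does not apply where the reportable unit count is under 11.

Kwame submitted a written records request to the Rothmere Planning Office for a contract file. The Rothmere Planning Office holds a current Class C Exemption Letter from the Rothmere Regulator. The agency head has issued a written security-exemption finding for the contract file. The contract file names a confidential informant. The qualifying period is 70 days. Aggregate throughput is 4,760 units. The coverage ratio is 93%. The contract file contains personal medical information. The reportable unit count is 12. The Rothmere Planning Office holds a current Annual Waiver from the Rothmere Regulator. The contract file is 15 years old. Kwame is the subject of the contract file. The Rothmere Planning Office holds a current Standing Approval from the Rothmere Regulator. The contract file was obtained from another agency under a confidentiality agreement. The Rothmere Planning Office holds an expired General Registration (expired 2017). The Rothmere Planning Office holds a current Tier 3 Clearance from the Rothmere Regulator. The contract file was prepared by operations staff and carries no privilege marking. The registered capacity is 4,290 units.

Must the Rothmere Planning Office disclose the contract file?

Exception (a) requires that the record is subject to attorney-client privilege; but the contract file carries no privilege marking, so (a) is unavailable.
Exception (b)'s conditions are all satisfied: the contract file was obtained under a confidentiality agreement; the contract file contains personal medical information. However, paragraph (f) must be considered: (f) operates against (b): a current Annual Waiver is held. Exception (b) does not apply.
Exception (c) requires that the coverage ratio is less than 88%; but the coverage ratio is 93%, not less than 88%, so (c) is unavailable.
Exception (d): a current Tier 3 Clearance is held; a written security-exemption finding has been issued — every condition holds. Considering the limiting provisions: (h) is triggered (a current Standing Approval is held), but is displaced by (i): (i) operates against (h): the record's age is 15 years, meeting the 14 years threshold. (j) would limit (i) — the registered capacity is 4,290 units, meeting the 4,190 units threshold — but (k) sets (j) aside: (k) is engaged — Kwame is the subject of the contract file. (l) is not engaged (the reportable unit count is 12, not under 11), so (k) stands. Exception (d) stands.
Exception (e) does not apply: the qualifying period is 70 days, not under 60 days.

No — exception (d) applies; the Rothmere Planning Office is not required to disclose the contract file.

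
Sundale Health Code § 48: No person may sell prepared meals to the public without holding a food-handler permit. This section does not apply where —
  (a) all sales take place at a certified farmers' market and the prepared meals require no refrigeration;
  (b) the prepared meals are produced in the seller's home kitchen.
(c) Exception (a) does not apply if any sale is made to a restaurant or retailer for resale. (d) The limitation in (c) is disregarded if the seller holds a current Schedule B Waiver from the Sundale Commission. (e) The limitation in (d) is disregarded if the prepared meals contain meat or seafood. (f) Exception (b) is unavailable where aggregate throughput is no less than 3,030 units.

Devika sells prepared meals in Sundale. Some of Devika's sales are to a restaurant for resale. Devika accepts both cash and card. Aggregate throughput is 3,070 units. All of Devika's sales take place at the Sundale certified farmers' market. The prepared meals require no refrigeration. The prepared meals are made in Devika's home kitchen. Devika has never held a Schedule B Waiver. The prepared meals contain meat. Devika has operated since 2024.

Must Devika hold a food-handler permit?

All of (a)'s requirements are met (all sales are at a certified farmers' market; the prepared meals are shelf-stable). But: (c) operates against (a): some sales are to a restaurant for resale. (d), which would lift (c), is inapplicable — no current Schedule B Waiver is held. Exception (a) does not apply.
All of (b)'s requirements are met (the prepared meals are home-kitchen produced). However, paragraph (f) must be considered: (f) applies — aggregate throughput is 3,070 units, meeting the 3,030 units threshold. So (b) is unavailable.
No exception is made out. Devika falls within the general rule.

Yes — Devika must hold a food-handler permit.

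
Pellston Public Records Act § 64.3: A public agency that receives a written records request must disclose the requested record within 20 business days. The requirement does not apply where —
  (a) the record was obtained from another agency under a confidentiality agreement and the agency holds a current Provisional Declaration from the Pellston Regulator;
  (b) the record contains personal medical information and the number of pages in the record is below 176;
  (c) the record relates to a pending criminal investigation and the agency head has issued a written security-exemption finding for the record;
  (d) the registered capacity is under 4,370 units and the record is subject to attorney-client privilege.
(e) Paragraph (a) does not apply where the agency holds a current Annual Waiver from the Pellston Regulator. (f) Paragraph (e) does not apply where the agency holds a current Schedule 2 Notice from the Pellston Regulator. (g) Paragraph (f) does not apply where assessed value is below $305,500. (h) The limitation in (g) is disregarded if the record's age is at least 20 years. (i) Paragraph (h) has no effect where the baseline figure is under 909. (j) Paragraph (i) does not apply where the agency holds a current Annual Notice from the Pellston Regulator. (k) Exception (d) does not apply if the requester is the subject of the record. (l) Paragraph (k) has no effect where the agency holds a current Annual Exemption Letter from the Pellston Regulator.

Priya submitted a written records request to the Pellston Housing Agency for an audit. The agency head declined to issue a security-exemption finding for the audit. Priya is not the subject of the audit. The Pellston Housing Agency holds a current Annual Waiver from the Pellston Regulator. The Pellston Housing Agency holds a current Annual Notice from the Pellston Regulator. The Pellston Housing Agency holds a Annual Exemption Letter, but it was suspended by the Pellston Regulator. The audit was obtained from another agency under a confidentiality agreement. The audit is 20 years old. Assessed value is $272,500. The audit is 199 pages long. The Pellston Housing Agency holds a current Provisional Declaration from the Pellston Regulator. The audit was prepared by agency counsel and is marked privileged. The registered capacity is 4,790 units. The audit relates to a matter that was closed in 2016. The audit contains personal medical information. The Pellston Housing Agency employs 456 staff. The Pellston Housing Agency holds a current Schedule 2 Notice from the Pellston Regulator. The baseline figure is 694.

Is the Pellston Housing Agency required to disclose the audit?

No — exception (a) applies; the Pellston Housing Agency is not required to disclose the audit.

Exception (a)'s conditions are all satisfied: the audit was obtained under a confidentiality agreement; a current Provisional Declaration is held. As to paragraphs (e)–(j): (e) is triggered (a current Annual Waiver is held), but is set aside by (f): (f) is triggered — a current Schedule 2 Notice is held. (g) is engaged (assessed value is $272,500, below the $305,500 limit), but is overridden by (h): (h) is triggered — the record's age is 20 years, meeting the 20 years threshold. (i) is engaged (the baseline figure is 694, under the 909 limit), but is overridden by (j): (j) operates against (i): a current Annual Notice is held. So (a) applies.
Exception (b) fails — the number of pages in the record is 199, not below 176.
Exception (c) requires that the record relates to a pending criminal investigation; but the audit relates to a closed matter, so (c) is unavailable.
Exception (d) does not apply: the registered capacity is 4,790 units, not under 4,370 units.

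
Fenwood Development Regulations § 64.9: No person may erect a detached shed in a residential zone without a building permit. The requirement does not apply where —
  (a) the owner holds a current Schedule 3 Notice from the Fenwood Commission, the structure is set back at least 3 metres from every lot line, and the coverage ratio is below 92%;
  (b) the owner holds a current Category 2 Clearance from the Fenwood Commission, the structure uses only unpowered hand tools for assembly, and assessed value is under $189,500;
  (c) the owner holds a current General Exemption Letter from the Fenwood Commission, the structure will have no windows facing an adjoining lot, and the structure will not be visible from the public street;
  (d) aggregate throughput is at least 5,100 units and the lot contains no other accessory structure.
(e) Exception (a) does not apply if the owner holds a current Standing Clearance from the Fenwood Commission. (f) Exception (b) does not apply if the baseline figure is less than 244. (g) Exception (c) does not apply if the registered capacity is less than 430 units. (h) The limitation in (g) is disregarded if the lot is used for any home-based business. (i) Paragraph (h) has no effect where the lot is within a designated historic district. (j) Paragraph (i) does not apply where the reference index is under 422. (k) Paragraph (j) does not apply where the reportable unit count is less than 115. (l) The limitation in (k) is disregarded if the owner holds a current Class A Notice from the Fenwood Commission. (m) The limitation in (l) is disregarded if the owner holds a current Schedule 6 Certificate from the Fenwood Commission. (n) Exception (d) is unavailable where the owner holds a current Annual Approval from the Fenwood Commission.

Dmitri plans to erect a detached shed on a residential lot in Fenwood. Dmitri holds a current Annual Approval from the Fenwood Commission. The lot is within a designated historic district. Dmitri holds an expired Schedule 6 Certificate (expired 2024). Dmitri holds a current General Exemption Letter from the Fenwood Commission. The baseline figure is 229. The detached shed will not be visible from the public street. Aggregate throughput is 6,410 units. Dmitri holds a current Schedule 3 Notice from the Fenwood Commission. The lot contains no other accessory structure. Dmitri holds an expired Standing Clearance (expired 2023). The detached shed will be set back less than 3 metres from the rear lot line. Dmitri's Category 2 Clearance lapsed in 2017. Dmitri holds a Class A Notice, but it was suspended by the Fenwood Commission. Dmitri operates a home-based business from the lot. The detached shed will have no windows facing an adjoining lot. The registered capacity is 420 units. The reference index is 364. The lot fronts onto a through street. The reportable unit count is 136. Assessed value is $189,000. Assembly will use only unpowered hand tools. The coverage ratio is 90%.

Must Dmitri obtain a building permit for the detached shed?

Exception (a) fails — the rear setback is under 3 m.
Exception (b) requires that the owner holds a current Category 2 Clearance from the Fenwood Commission; but there is no Category 2 Clearance in force, so (b) is unavailable.
Exception (c)'s conditions are all satisfied: a current General Exemption Letter is held; no windows face an adjoining lot; the structure will not be visible from the street. As to paragraphs (g)–(m): (g) would limit (c) — the registered capacity is 420 units, less than the 430 units limit — but (h) sets (g) aside: (h) operates against (g): a home-based business operates on the lot. (i) applies (the lot is in a historic district), but yields to (j): (j) is triggered — the reference index is 364, under the 422 limit. (k), which would lift (j), does not operate here — the reportable unit count is 136, not less than 115. So (c) applies.
Exception (d) is satisfied on its face — aggregate throughput is 6,410 units, meeting the 5,100 units threshold; the lot has no other accessory structure. Turning to paragraph (n): (n) applies — a current Annual Approval is held. Exception (d) does not apply.

No — exception (c) applies; Dmitri does not need a building permit.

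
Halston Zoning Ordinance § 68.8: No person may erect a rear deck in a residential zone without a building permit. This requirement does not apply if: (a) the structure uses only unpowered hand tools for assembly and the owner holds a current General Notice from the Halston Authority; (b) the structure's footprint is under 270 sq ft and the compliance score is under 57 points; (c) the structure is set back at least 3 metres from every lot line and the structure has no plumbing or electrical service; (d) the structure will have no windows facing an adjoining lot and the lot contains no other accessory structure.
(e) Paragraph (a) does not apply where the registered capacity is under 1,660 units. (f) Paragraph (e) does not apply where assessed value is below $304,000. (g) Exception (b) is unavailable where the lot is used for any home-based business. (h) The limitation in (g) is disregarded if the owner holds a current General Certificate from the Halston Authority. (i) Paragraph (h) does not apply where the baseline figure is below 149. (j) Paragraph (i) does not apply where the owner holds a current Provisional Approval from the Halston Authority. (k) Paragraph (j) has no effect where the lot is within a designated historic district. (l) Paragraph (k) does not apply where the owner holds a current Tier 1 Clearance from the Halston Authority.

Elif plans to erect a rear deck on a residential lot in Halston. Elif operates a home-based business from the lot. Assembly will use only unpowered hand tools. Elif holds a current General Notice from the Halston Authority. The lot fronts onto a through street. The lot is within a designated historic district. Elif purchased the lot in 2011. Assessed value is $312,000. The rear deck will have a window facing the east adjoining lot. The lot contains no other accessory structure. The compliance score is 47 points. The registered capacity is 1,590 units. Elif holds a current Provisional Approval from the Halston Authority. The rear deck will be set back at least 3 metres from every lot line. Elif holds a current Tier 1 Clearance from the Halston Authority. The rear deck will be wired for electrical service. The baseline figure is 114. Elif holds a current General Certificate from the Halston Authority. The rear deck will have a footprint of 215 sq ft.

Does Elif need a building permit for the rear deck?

No — exception (b) applies; Elif does not need a building permit.

All of (a)'s requirements are met (assembly uses only hand tools; a current General Notice is held). Turning to paragraphs (e)–(f): (e) operates against (a): the registered capacity is 1,590 units, under the 1,660 units limit. (f) does not operate here (assessed value is $312,000, not below $304,000), so (e) stands. Exception (a) does not apply.
Exception (b)'s conditions are all satisfied: the structure's footprint is 215 sq ft, under the 270 sq ft limit; the compliance score is 47 points, under the 57 points limit. Considering the limiting provisions: (g) applies (a home-based business operates on the lot), but is set aside by (h): (h) operates against (g): a current General Certificate is held. (i) is engaged (the baseline figure is 114, below the 149 limit), but is set aside by (j): (j) operates — a current Provisional Approval is held. (k) would limit (j) — the lot is in a historic district — but (l) sets (k) aside: (l) operates against (k): a current Tier 1 Clearance is held. Exception (b) stands.
Exception (c) does not apply: electrical service is planned.
Exception (d) does not apply: a window faces an adjoining lot.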